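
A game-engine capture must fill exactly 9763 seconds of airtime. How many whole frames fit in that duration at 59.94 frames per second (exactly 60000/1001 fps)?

585194 frames

Frames = 9763 × 60000/1001 = 45060000/77 ≈ 585194.8052.
Complete frames: 585194.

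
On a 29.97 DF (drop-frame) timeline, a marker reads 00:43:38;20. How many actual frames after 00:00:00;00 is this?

As if non-drop at 30 labels/s: (0 × 3600 + 43 × 60 + 38) × 30 + 20 = 78560.
Minute boundaries passed: 43; those not divisible by 10: 43 − 4 = 39; dropped labels = 2 × 39 = 78.
Actual frame index = 78560 − 78 = 78482.

78482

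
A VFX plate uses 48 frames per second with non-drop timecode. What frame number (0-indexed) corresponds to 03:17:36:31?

frame 569119

Total seconds to the label: (3 × 3600 + 17 × 60 + 36) = 11856.
Frame index = 11856 × 48 + 31 = 569119.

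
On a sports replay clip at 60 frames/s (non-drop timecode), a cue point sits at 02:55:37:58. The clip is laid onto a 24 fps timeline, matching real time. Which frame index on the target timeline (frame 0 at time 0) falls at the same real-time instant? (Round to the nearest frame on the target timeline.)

frame 252911

Source frame index: (2×3600 + 55×60 + 37) × 60 + 58 = 632278.
Real time: 632278 / (60) = 316139/30 s.
Target frame: (316139/30) × (24) = 1264556/5 ≈ 252911.200 → 252911.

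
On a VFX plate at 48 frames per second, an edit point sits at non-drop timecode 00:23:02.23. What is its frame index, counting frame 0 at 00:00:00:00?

Total seconds to the label: (0 × 3600 + 23 × 60 + 2) = 1382.
Frame index = 1382 × 48 + 23 = 66359.

frame 66359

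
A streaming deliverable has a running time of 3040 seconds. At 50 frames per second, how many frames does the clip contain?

Frames = 3040 × 50 = 152000.

152000 frames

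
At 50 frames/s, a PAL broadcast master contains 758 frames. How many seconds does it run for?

15.16 seconds

Running time = 758 / (50) = 15.16 s.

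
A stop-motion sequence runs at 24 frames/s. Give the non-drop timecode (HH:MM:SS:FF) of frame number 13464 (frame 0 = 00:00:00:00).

13464 ÷ 24 = 561 full seconds, remainder 0 frames.
561 s = 0 h 9 min 21 s.
Timecode: 00:09:21:00.

00:09:21:00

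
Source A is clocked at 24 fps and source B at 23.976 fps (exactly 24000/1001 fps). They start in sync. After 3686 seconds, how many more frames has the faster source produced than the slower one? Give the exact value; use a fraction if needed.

A emits 24 × 3686 = 88464 frames; B emits 24000/1001 × 3686 = 88464000/1001.
Difference = 88464/1001 frames (≈ 88.3756); B is behind A.

88464/1001 frames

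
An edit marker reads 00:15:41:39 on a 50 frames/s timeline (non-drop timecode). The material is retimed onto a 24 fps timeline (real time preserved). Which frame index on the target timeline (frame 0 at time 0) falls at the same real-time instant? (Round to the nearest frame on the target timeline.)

frame 22603

Source frame index: (0×3600 + 15×60 + 41) × 50 + 39 = 47089.
Real time: 47089 / (50) = 47089/50 s.
Target frame: (47089/50) × (24) = 565068/25 ≈ 22602.720 → 22603.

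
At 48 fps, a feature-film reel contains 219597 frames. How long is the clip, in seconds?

4574.9375 seconds

Running time = 219597 / (48) = 4574.9375 s.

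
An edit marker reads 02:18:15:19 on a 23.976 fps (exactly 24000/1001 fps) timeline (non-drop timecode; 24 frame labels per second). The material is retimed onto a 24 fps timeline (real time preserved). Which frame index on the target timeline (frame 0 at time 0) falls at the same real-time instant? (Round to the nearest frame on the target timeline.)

frame 199298

Source frame index: (2×3600 + 18×60 + 15) × 24 + 19 = 199099.
Real time: 199099 / (24000/1001) = 199298099/24000 s.
Target frame: (199298099/24000) × (24) = 199298099/1000 ≈ 199298.099 → 199298.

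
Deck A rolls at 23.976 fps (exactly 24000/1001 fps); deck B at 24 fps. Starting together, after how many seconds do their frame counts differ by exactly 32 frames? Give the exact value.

4004/3 seconds

The gap grows by |24 − 24000/1001| = 24/1001 frames per second.
Time for a 32-frame gap: 32 ÷ (24/1001) = 4004/3 s.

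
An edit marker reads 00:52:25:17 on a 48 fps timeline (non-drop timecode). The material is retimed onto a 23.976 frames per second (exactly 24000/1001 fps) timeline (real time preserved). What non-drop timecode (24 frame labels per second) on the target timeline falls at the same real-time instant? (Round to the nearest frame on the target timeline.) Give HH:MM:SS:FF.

Source frame index: (0×3600 + 52×60 + 25) × 48 + 17 = 150977.
Real time: 150977 / (48) = 150977/48 s.
Target frame: (150977/48) × (24000/1001) = 75488500/1001 ≈ 75413.087 → 75413.
At 24 labels/s: frame 75413 → 00:52:22:05.

00:52:22:05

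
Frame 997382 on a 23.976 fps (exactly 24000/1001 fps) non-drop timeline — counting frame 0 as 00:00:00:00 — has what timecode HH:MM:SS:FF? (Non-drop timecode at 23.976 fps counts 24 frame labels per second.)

11:32:37:14

997382 ÷ 24 = 41557 full seconds, remainder 14 frames.
41557 s = 11 h 32 min 37 s.
Timecode: 11:32:37:14.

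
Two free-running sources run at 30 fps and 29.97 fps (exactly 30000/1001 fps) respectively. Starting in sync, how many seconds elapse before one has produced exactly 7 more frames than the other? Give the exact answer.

The gap grows by |30000/1001 − 30| = 30/1001 frames per second.
Time for a 7-frame gap: 7 ÷ (30/1001) = 7007/30 s.

7007/30 seconds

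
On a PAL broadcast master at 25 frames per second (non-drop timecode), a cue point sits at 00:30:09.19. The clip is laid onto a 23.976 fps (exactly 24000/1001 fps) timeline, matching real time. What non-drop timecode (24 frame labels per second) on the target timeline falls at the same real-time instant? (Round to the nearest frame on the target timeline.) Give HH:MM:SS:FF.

Source frame index: (0×3600 + 30×60 + 9) × 25 + 19 = 45244.
Real time: 45244 / (25) = 45244/25 s.
Target frame: (45244/25) × (24000/1001) = 43434240/1001 ≈ 43390.849 → 43391.
At 24 labels/s: frame 43391 → 00:30:07:23.

00:30:07:23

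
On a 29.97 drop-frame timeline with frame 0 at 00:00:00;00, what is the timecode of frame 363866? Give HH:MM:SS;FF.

03:22:21;00

Ten DF minutes hold 17982 frames, so frame 363866 lies in block 20 (frames 359640–377621) with 4226 frames into that block.
The block's first minute is 1800 frames and the rest 1798 each; 4226 frames reaches minute 2, so 20 × 18 + 2 × 2 = 364 labels have been skipped so far.
Adding those back, label number 363866 + 364 = 364230 at 30 labels/s is 12141 s + 0 f = 3 h 22 min 21 s frame 0, i.e. 03:22:21;00.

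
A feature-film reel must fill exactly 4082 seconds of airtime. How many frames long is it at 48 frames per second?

195936 frames

Frames = 4082 × 48 = 195936.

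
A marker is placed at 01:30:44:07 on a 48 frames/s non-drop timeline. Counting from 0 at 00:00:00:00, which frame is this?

261319

Total seconds to the label: (1 × 3600 + 30 × 60 + 44) = 5444.
Frame index = 5444 × 48 + 7 = 261319.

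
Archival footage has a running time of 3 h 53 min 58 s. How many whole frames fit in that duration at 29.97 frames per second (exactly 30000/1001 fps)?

420719 frames

3 h 53 min 58 s = 14038 s.
Frames = 14038 × 30000/1001 = 421140000/1001 ≈ 420719.2807.
Complete frames: 420719.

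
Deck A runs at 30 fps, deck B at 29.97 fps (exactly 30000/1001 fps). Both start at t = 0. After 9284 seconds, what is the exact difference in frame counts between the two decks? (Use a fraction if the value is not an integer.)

25320/91 frames

A emits 30 × 9284 = 278520 frames; B emits 30000/1001 × 9284 = 25320000/91.
Difference = 25320/91 frames (≈ 278.2418); B is behind A.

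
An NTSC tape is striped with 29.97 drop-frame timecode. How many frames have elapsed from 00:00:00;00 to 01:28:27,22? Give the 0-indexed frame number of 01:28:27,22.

Complete 10-minute blocks: 8, each 17982 frames → 143856.
Remaining 8 whole minutes in the current block: 1800 + 7 × 1798 = 14386 frames.
Within the current minute: 27 × 30 + 22 − 2 = 830 (labels ;00/;01 skipped at this minute). Total = 143856 + 14386 + 830 = 159072.

159072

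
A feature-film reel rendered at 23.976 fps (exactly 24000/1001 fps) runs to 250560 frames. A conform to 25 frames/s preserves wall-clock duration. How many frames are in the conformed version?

Target frames = source frames × (target rate / source rate) = 250560 × (25)/(24000/1001) = 250560 × 1001/960 = 261261.

261261 frames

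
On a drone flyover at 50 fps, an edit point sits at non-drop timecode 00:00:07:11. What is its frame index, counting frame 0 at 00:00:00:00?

frame 361

Total seconds to the label: (0 × 3600 + 0 × 60 + 7) = 7.
Frame index = 7 × 50 + 11 = 361.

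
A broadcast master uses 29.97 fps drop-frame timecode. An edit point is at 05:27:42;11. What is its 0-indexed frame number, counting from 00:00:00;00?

As if non-drop at 30 labels/s: (5 × 3600 + 27 × 60 + 42) × 30 + 11 = 589871.
Minute boundaries passed: 327; those not divisible by 10: 327 − 32 = 295; dropped labels = 2 × 295 = 590.
Actual frame index = 589871 − 590 = 589281.

589281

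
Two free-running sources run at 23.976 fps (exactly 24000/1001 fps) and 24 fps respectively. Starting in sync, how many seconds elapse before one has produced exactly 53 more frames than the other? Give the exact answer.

53053/24 seconds

The gap grows by |24 − 24000/1001| = 24/1001 frames per second.
Time for a 53-frame gap: 53 ÷ (24/1001) = 53053/24 s.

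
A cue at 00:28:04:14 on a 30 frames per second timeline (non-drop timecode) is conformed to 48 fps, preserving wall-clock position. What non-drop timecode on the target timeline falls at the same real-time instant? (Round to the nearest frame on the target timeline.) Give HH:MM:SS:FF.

Source frame index: (0×3600 + 28×60 + 4) × 30 + 14 = 50534.
Real time: 50534 / (30) = 25267/15 s.
Target frame: (25267/15) × (48) = 404272/5 ≈ 80854.400 → 80854.
At 48 labels/s: frame 80854 → 00:28:04:22.

00:28:04:22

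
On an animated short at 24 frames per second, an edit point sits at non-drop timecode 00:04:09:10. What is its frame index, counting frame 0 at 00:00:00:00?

Total seconds to the label: (0 × 3600 + 4 × 60 + 9) = 249.
Frame index = 249 × 24 + 10 = 5986.

5986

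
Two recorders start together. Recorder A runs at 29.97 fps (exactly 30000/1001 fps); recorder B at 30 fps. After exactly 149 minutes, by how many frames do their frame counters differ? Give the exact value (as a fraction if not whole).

268200/1001 frames

149 min = 8940 s.
A emits 30000/1001 × 8940 = 268200000/1001 frames; B emits 30 × 8940 = 268200.
Difference = 268200/1001 frames (≈ 267.9321); B is ahead of A.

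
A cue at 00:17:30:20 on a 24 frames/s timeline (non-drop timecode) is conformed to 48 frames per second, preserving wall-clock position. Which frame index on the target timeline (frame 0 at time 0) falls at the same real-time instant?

frame 50440

Source frame index: (0×3600 + 17×60 + 30) × 24 + 20 = 25220.
Real time: 25220 / (24) = 6305/6 s.
Target frame: (6305/6) × (48) = 50440.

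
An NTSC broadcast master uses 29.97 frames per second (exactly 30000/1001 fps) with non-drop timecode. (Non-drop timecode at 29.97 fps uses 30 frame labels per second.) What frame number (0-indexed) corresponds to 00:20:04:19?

Total seconds to the label: (0 × 3600 + 20 × 60 + 4) = 1204.
Frame index = 1204 × 30 + 19 = 36139.

36139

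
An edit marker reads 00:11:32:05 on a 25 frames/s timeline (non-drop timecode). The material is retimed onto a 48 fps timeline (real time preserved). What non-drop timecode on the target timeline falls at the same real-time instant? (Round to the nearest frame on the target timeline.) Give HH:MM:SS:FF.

00:11:32:10

Source frame index: (0×3600 + 11×60 + 32) × 25 + 5 = 17305.
Real time: 17305 / (25) = 3461/5 s.
Target frame: (3461/5) × (48) = 166128/5 ≈ 33225.600 → 33226.
At 48 labels/s: frame 33226 → 00:11:32:10.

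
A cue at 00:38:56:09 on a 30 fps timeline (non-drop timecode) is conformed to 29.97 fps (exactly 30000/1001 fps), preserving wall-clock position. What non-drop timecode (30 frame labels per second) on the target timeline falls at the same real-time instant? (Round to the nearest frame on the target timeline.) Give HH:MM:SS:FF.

00:38:53:29

Source frame index: (0×3600 + 38×60 + 56) × 30 + 9 = 70089.
Real time: 70089 / (30) = 23363/10 s.
Target frame: (23363/10) × (30000/1001) = 70089000/1001 ≈ 70018.981 → 70019.
At 30 labels/s: frame 70019 → 00:38:53:29.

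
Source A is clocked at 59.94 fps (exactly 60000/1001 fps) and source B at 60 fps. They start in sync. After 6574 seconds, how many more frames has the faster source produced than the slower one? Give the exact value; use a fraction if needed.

A emits 60000/1001 × 6574 = 394440000/1001 frames; B emits 60 × 6574 = 394440.
Difference = 394440/1001 frames (≈ 394.0460); B is ahead of A.

394440/1001 frames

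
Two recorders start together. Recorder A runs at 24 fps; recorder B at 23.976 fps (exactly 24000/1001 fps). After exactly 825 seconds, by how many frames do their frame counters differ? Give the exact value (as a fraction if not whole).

1800/91 frames

A emits 24 × 825 = 19800 frames; B emits 24000/1001 × 825 = 1800000/91.
Difference = 1800/91 frames (≈ 19.7802); B is behind A.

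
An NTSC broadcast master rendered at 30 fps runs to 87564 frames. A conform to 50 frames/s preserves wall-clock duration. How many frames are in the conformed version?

145940 frames

Frames at target rate = 87564 × (50) / (30) = 145940.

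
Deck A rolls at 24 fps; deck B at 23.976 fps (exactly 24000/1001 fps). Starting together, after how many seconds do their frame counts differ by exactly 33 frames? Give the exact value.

The gap grows by |24000/1001 − 24| = 24/1001 frames per second.
Time for a 33-frame gap: 33 ÷ (24/1001) = 1376.375 s.

1376.375 seconds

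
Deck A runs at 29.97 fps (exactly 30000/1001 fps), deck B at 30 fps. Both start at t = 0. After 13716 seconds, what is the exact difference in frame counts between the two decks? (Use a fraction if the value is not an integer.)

411480/1001 frames

A emits 30000/1001 × 13716 = 411480000/1001 frames; B emits 30 × 13716 = 411480.
Difference = 411480/1001 frames (≈ 411.0689); B is ahead of A.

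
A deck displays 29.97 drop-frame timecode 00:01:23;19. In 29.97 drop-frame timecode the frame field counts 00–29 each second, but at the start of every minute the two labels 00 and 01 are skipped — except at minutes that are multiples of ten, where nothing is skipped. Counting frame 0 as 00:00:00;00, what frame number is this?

As if non-drop at 30 labels/s: (0 × 3600 + 1 × 60 + 23) × 30 + 19 = 2509.
Minute boundaries passed: 1; those not divisible by 10: 1 − 0 = 1; dropped labels = 2 × 1 = 2.
Actual frame index = 2509 − 2 = 2507.

2507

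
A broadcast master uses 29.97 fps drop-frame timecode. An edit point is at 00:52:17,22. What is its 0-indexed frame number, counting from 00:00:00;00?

94038

Complete 10-minute blocks: 5, each 17982 frames → 89910.
Remaining 2 whole minutes in the current block: 1800 + 1 × 1798 = 3598 frames.
Within the current minute: 17 × 30 + 22 − 2 = 530 (labels ;00/;01 skipped at this minute). Total = 89910 + 3598 + 530 = 94038.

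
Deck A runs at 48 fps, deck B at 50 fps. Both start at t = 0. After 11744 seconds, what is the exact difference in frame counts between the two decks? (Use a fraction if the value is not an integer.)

A emits 48 × 11744 = 563712 frames; B emits 50 × 11744 = 587200.
Difference = 23488 frames; B is ahead of A.

23488 frames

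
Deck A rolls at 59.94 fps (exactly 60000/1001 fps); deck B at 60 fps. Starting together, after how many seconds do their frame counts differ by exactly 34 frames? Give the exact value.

The gap grows by |60 − 60000/1001| = 60/1001 frames per second.
Time for a 34-frame gap: 34 ÷ (60/1001) = 17017/30 s.

17017/30 seconds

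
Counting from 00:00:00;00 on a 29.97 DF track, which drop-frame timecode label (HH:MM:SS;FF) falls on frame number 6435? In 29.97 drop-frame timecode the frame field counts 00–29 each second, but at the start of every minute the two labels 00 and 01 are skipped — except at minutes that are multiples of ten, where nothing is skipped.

00:03:34;21

Each 10-minute DF block holds 10 × 60 × 30 − 9 × 2 = 17982 frames. 6435 ÷ 17982 → 0 full blocks, remainder 6435.
Within the partial block the first minute is 1800 frames and each further minute 1798, so 3 further minute boundaries passed. Total skipped labels = 18 × 0 + 2 × 3 = 6.
Non-drop label index = 6435 + 6 = 6441; at 30 labels/s that is 00:03:34:21, i.e. DF 00:03:34;21.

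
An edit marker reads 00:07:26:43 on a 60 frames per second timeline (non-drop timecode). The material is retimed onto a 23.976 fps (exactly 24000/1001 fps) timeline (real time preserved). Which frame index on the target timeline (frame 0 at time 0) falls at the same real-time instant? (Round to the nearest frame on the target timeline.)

frame 10710

Source frame index: (0×3600 + 7×60 + 26) × 60 + 43 = 26803.
Real time: 26803 / (60) = 26803/60 s.
Target frame: (26803/60) × (24000/1001) = 1531600/143 ≈ 10710.490 → 10710.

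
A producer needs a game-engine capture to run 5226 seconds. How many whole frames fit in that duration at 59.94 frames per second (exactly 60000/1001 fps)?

Frames = 5226 × 60000/1001 = 24120000/77 ≈ 313246.7532.
Complete frames: 313246.

313246 frames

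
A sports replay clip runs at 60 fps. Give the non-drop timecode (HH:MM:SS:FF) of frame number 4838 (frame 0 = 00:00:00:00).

00:01:20:38

4838 ÷ 60 = 80 full seconds, remainder 38 frames.
80 s = 0 h 1 min 20 s.
Timecode: 00:01:20:38.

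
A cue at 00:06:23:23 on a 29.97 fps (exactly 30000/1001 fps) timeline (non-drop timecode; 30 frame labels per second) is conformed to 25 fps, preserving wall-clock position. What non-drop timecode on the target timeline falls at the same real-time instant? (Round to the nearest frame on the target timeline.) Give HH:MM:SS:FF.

Source frame index: (0×3600 + 6×60 + 23) × 30 + 23 = 11513.
Real time: 11513 / (30000/1001) = 11524513/30000 s.
Target frame: (11524513/30000) × (25) = 11524513/1200 ≈ 9603.761 → 9604.
At 25 labels/s: frame 9604 → 00:06:24:04.

00:06:24:04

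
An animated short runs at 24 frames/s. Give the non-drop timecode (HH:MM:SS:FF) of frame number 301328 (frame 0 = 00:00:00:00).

301328 ÷ 24 = 12555 full seconds, remainder 8 frames.
12555 s = 3 h 29 min 15 s.
Timecode: 03:29:15:08.

03:29:15:08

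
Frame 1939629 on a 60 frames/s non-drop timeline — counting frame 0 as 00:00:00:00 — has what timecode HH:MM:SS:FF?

08:58:47:09

1939629 ÷ 60 = 32327 full seconds, remainder 9 frames.
32327 s = 8 h 58 min 47 s.
Timecode: 08:58:47:09.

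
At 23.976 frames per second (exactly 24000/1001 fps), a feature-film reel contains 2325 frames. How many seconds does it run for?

96.971875 seconds

Running time = 2325 / (24000/1001) = 96.971875 s.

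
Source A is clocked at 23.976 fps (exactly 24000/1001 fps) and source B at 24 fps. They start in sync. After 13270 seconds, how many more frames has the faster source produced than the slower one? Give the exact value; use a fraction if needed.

A emits 24000/1001 × 13270 = 318480000/1001 frames; B emits 24 × 13270 = 318480.
Difference = 318480/1001 frames (≈ 318.1618); B is ahead of A.

318480/1001 frames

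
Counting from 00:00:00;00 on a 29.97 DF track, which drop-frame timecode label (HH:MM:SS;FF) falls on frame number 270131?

02:30:13;11

Ten DF minutes hold 17982 frames, so frame 270131 lies in block 15 (frames 269730–287711) with 401 frames into that block.
The block's first minute is 1800 frames and the rest 1798 each; 401 frames reaches minute 0, so 15 × 18 + 0 × 2 = 270 labels have been skipped so far.
Adding those back, label number 270131 + 270 = 270401 at 30 labels/s is 9013 s + 11 f = 2 h 30 min 13 s frame 11, i.e. 02:30:13;11.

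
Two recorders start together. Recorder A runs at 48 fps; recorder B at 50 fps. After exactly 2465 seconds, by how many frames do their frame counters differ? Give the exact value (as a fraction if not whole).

4930 frames

A emits 48 × 2465 = 118320 frames; B emits 50 × 2465 = 123250.
Difference = 4930 frames; B is ahead of A.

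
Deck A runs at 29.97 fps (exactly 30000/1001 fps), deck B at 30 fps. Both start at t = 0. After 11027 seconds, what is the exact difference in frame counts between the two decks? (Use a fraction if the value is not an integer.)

A emits 30000/1001 × 11027 = 330810000/1001 frames; B emits 30 × 11027 = 330810.
Difference = 330810/1001 frames (≈ 330.4795); B is ahead of A.

330810/1001 frames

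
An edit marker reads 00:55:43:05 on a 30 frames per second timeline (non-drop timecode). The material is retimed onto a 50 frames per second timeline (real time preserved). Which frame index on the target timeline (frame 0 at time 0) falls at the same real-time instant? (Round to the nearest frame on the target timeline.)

frame 167158

Source frame index: (0×3600 + 55×60 + 43) × 30 + 5 = 100295.
Real time: 100295 / (30) = 20059/6 s.
Target frame: (20059/6) × (50) = 501475/3 ≈ 167158.333 → 167158.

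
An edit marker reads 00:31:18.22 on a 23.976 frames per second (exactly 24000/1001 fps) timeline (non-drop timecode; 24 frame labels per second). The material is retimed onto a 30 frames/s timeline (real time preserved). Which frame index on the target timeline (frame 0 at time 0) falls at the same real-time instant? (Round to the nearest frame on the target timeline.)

frame 56424

Source frame index: (0×3600 + 31×60 + 18) × 24 + 22 = 45094.
Real time: 45094 / (24000/1001) = 22569547/12000 s.
Target frame: (22569547/12000) × (30) = 22569547/400 ≈ 56423.868 → 56424.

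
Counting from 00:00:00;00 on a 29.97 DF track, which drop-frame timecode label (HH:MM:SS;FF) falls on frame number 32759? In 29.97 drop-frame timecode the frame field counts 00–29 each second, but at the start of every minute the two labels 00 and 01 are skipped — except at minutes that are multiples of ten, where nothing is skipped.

00:18:13;03

Each 10-minute DF block holds 10 × 60 × 30 − 9 × 2 = 17982 frames. 32759 ÷ 17982 → 1 full block, remainder 14777.
Within the partial block the first minute is 1800 frames and each further minute 1798, so 8 further minute boundaries passed. Total skipped labels = 18 × 1 + 2 × 8 = 34.
Non-drop label index = 32759 + 34 = 32793; at 30 labels/s that is 00:18:13:03, i.e. DF 00:18:13;03.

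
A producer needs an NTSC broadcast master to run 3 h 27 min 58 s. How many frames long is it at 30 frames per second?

374340 frames

3 h 27 min 58 s = 12478 s.
Frames = 12478 × 30 = 374340.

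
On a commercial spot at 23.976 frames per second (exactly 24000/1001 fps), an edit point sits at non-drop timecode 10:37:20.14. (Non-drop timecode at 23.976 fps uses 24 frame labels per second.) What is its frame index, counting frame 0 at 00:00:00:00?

frame 917774

Total seconds to the label: (10 × 3600 + 37 × 60 + 20) = 38240.
Frame index = 38240 × 24 + 14 = 917774.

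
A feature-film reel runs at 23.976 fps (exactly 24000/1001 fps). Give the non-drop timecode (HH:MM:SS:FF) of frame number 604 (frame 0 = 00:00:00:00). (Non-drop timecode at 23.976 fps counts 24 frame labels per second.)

604 ÷ 24 = 25 full seconds, remainder 4 frames.
25 s = 0 h 0 min 25 s.
Timecode: 00:00:25:04.

00:00:25:04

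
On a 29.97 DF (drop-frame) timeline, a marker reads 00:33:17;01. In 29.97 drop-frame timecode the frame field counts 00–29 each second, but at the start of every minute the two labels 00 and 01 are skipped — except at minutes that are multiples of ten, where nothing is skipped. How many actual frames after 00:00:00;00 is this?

59851

As if non-drop at 30 labels/s: (0 × 3600 + 33 × 60 + 17) × 30 + 1 = 59911.
Minute boundaries passed: 33; those not divisible by 10: 33 − 3 = 30; dropped labels = 2 × 30 = 60.
Actual frame index = 59911 − 60 = 59851.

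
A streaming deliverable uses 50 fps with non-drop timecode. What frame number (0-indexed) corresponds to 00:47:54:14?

Total seconds to the label: (0 × 3600 + 47 × 60 + 54) = 2874.
Frame index = 2874 × 50 + 14 = 143714.

143714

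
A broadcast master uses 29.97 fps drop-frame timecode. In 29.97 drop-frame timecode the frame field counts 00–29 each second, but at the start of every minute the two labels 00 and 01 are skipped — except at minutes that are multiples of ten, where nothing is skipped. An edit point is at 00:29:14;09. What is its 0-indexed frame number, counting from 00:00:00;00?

52575

Complete 10-minute blocks: 2, each 17982 frames → 35964.
Remaining 9 whole minutes in the current block: 1800 + 8 × 1798 = 16184 frames.
Within the current minute: 14 × 30 + 9 − 2 = 427 (labels ;00/;01 skipped at this minute). Total = 35964 + 16184 + 427 = 52575.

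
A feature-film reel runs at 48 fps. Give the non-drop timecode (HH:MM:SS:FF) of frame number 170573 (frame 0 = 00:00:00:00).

00:59:13:29

170573 ÷ 48 = 3553 full seconds, remainder 29 frames.
3553 s = 0 h 59 min 13 s.
Timecode: 00:59:13:29.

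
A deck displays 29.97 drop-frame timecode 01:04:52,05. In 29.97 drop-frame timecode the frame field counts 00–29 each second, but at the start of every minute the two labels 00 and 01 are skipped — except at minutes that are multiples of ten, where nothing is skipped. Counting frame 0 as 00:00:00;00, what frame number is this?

As if non-drop at 30 labels/s: (1 × 3600 + 4 × 60 + 52) × 30 + 5 = 116765.
Minute boundaries passed: 64; those not divisible by 10: 64 − 6 = 58; dropped labels = 2 × 58 = 116.
Actual frame index = 116765 − 116 = 116649.

116649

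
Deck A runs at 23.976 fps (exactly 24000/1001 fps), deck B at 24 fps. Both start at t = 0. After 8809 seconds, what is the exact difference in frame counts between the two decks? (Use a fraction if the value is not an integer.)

211416/1001 frames

A emits 24000/1001 × 8809 = 211416000/1001 frames; B emits 24 × 8809 = 211416.
Difference = 211416/1001 frames (≈ 211.2048); B is ahead of A.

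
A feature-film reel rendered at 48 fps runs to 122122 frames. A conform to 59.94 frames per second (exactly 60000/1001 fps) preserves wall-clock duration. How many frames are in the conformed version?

Target frames = source frames × (target rate / source rate) = 122122 × (60000/1001)/(48) = 122122 × 1250/1001 = 152500.

152500 frames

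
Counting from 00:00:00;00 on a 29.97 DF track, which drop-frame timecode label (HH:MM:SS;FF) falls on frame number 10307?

Each 10-minute DF block holds 10 × 60 × 30 − 9 × 2 = 17982 frames. 10307 ÷ 17982 → 0 full blocks, remainder 10307.
Within the partial block the first minute is 1800 frames and each further minute 1798, so 5 further minute boundaries passed. Total skipped labels = 18 × 0 + 2 × 5 = 10.
Non-drop label index = 10307 + 10 = 10317; at 30 labels/s that is 00:05:43:27, i.e. DF 00:05:43;27.

00:05:43;27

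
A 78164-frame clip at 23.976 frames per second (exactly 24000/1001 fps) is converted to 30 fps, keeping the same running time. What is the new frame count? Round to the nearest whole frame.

Frames at target rate = 78164 × (30) / (24000/1001) = 19560541/200 ≈ 97802.705.
Nearest whole frame: 97803.

97803 frames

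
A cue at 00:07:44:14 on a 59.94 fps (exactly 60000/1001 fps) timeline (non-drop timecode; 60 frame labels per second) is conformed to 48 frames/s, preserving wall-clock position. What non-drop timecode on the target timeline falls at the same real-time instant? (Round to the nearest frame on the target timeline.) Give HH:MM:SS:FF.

Source frame index: (0×3600 + 7×60 + 44) × 60 + 14 = 27854.
Real time: 27854 / (60000/1001) = 13940927/30000 s.
Target frame: (13940927/30000) × (48) = 13940927/625 ≈ 22305.483 → 22305.
At 48 labels/s: frame 22305 → 00:07:44:33.

00:07:44:33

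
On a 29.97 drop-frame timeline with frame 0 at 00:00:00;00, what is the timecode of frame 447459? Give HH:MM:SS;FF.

04:08:50;07

Each 10-minute DF block holds 10 × 60 × 30 − 9 × 2 = 17982 frames. 447459 ÷ 17982 → 24 full blocks, remainder 15891.
Within the partial block the first minute is 1800 frames and each further minute 1798, so 8 further minute boundaries passed. Total skipped labels = 18 × 24 + 2 × 8 = 448.
Non-drop label index = 447459 + 448 = 447907; at 30 labels/s that is 04:08:50:07, i.e. DF 04:08:50;07.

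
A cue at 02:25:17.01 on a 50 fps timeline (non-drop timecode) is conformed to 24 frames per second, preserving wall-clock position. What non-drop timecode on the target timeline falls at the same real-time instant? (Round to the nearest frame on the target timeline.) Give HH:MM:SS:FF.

02:25:17:00

Source frame index: (2×3600 + 25×60 + 17) × 50 + 1 = 435851.
Real time: 435851 / (50) = 435851/50 s.
Target frame: (435851/50) × (24) = 5230212/25 ≈ 209208.480 → 209208.
At 24 labels/s: frame 209208 → 02:25:17:00.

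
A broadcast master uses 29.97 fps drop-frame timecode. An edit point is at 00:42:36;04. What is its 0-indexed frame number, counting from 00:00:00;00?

76608

As if non-drop at 30 labels/s: (0 × 3600 + 42 × 60 + 36) × 30 + 4 = 76684.
Minute boundaries passed: 42; those not divisible by 10: 42 − 4 = 38; dropped labels = 2 × 38 = 76.
Actual frame index = 76684 − 76 = 76608.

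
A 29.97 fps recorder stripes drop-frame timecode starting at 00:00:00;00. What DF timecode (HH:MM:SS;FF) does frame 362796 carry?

Each 10-minute DF block holds 10 × 60 × 30 − 9 × 2 = 17982 frames. 362796 ÷ 17982 → 20 full blocks, remainder 3156.
Within the partial block the first minute is 1800 frames and each further minute 1798, so 1 further minute boundary passed. Total skipped labels = 18 × 20 + 2 × 1 = 362.
Non-drop label index = 362796 + 362 = 363158; at 30 labels/s that is 03:21:45:08, i.e. DF 03:21:45;08.

03:21:45;08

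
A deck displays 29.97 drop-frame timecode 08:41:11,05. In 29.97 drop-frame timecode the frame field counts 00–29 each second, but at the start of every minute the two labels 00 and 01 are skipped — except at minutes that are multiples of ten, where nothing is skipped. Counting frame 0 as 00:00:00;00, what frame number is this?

As if non-drop at 30 labels/s: (8 × 3600 + 41 × 60 + 11) × 30 + 5 = 938135.
Minute boundaries passed: 521; those not divisible by 10: 521 − 52 = 469; dropped labels = 2 × 469 = 938.
Actual frame index = 938135 − 938 = 937197.

937197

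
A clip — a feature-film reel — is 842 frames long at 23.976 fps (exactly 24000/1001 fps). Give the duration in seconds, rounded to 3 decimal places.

35.118 seconds

Running time = 842 × 1001/24000 = 421421/12000 s ≈ 35.118 s.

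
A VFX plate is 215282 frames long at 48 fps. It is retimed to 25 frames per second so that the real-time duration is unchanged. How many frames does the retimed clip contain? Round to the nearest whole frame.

Frames at target rate = 215282 × (25) / (48) = 2691025/24 ≈ 112126.042.
Nearest whole frame: 112126.

112126 frames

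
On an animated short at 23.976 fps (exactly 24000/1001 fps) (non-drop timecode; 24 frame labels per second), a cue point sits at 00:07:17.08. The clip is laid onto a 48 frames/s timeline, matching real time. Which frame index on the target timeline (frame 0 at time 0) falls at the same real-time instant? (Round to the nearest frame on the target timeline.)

Source frame index: (0×3600 + 7×60 + 17) × 24 + 8 = 10496.
Real time: 10496 / (24000/1001) = 164164/375 s.
Target frame: (164164/375) × (48) = 2626624/125 ≈ 21012.992 → 21013.

frame 21013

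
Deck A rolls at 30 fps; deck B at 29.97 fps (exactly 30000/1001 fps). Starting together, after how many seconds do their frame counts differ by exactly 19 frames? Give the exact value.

19019/30 seconds

The gap grows by |30000/1001 − 30| = 30/1001 frames per second.
Time for a 19-frame gap: 19 ÷ (30/1001) = 19019/30 s.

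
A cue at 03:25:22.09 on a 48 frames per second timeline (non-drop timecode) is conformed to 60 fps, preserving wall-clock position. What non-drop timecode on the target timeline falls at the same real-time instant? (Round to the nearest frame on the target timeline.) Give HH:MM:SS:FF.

Source frame index: (3×3600 + 25×60 + 22) × 48 + 9 = 591465.
Real time: 591465 / (48) = 197155/16 s.
Target frame: (197155/16) × (60) = 2957325/4 ≈ 739331.250 → 739331.
At 60 labels/s: frame 739331 → 03:25:22:11.

03:25:22:11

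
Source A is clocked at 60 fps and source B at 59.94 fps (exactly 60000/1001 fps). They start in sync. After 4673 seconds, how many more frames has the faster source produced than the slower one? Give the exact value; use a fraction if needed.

A emits 60 × 4673 = 280380 frames; B emits 60000/1001 × 4673 = 280380000/1001.
Difference = 280380/1001 frames (≈ 280.0999); B is behind A.

280380/1001 frames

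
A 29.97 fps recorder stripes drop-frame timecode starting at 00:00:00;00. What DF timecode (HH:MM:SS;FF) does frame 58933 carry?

00:32:46;11

Ten DF minutes hold 17982 frames, so frame 58933 lies in block 3 (frames 53946–71927) with 4987 frames into that block.
The block's first minute is 1800 frames and the rest 1798 each; 4987 frames reaches minute 2, so 3 × 18 + 2 × 2 = 58 labels have been skipped so far.
Adding those back, label number 58933 + 58 = 58991 at 30 labels/s is 1966 s + 11 f = 0 h 32 min 46 s frame 11, i.e. 00:32:46;11.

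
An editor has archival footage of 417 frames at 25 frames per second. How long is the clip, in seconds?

Running time = 417 / (25) = 16.68 s.

16.68 seconds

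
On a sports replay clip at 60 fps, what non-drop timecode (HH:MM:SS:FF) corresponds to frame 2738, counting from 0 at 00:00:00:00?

00:00:45:38

2738 ÷ 60 = 45 full seconds, remainder 38 frames.
45 s = 0 h 0 min 45 s.
Timecode: 00:00:45:38.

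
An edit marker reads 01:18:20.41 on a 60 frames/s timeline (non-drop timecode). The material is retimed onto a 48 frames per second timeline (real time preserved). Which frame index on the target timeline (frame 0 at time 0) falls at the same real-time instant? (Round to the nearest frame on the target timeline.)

Source frame index: (1×3600 + 18×60 + 20) × 60 + 41 = 282041.
Real time: 282041 / (60) = 282041/60 s.
Target frame: (282041/60) × (48) = 1128164/5 ≈ 225632.800 → 225633.

frame 225633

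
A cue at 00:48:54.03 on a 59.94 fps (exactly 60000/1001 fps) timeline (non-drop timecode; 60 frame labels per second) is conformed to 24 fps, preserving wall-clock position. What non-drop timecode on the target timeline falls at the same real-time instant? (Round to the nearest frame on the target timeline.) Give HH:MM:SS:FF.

Source frame index: (0×3600 + 48×60 + 54) × 60 + 3 = 176043.
Real time: 176043 / (60000/1001) = 58739681/20000 s.
Target frame: (58739681/20000) × (24) = 176219043/2500 ≈ 70487.617 → 70488.
At 24 labels/s: frame 70488 → 00:48:57:00.

00:48:57:00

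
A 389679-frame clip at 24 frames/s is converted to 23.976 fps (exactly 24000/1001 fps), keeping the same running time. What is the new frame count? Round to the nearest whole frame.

Frames at target rate = 389679 × (24000/1001) / (24) = 389679000/1001 ≈ 389289.710.
Nearest whole frame: 389290.

389290 frames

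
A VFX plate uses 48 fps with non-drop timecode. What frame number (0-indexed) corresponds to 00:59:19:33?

Total seconds to the label: (0 × 3600 + 59 × 60 + 19) = 3559.
Frame index = 3559 × 48 + 33 = 170865.

170865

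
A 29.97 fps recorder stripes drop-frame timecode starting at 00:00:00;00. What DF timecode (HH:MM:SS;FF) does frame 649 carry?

00:00:21;19

Each 10-minute DF block holds 10 × 60 × 30 − 9 × 2 = 17982 frames. 649 ÷ 17982 → 0 full blocks, remainder 649.
Within the partial block the first minute is 1800 frames and each further minute 1798, so 0 further minute boundaries passed. Total skipped labels = 18 × 0 + 2 × 0 = 0.
Non-drop label index = 649 + 0 = 649; at 30 labels/s that is 00:00:21:19, i.e. DF 00:00:21;19.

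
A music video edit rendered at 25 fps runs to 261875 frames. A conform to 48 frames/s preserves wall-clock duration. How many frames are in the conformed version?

502800 frames

Target frames = source frames × (target rate / source rate) = 261875 × (48)/(25) = 261875 × 48/25 = 502800.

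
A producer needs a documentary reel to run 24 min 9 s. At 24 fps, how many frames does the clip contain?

24 min 9 s = 1449 s.
Frames = 1449 × 24 = 34776.

34776 frames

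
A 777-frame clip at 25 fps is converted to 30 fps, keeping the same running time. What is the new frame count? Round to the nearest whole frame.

Frames at target rate = 777 × (30) / (25) = 4662/5 ≈ 932.400.
Nearest whole frame: 932.

932 frames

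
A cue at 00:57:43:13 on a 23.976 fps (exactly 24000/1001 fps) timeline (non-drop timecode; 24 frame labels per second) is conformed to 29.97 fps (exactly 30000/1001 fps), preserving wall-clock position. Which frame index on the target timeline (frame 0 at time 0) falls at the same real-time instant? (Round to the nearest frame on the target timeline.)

Source frame index: (0×3600 + 57×60 + 43) × 24 + 13 = 83125.
Real time: 83125 / (24000/1001) = 665665/192 s.
Target frame: (665665/192) × (30000/1001) = 415625/4 ≈ 103906.250 → 103906.

frame 103906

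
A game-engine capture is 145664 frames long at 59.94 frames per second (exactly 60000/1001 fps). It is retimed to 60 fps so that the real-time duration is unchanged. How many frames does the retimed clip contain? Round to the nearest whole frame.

145810 frames

Frames at target rate = 145664 × (60) / (60000/1001) = 18226208/125 ≈ 145809.664.
Nearest whole frame: 145810.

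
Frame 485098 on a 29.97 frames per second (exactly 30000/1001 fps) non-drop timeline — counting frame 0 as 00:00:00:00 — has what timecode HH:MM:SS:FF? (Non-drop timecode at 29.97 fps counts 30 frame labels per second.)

485098 ÷ 30 = 16169 full seconds, remainder 28 frames.
16169 s = 4 h 29 min 29 s.
Timecode: 04:29:29:28.

04:29:29:28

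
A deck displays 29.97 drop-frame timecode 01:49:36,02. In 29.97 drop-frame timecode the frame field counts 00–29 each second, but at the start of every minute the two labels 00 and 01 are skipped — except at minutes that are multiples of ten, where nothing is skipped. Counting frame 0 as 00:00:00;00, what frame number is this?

As if non-drop at 30 labels/s: (1 × 3600 + 49 × 60 + 36) × 30 + 2 = 197282.
Minute boundaries passed: 109; those not divisible by 10: 109 − 10 = 99; dropped labels = 2 × 99 = 198.
Actual frame index = 197282 − 198 = 197084.

197084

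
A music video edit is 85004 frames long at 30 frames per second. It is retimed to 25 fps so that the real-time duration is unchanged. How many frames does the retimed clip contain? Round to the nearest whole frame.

70837 frames

Frames at target rate = 85004 × (25) / (30) = 212510/3 ≈ 70836.667.
Nearest whole frame: 70837.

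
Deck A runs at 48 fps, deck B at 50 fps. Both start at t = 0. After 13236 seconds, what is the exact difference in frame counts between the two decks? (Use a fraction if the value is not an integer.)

26472 frames

A emits 48 × 13236 = 635328 frames; B emits 50 × 13236 = 661800.
Difference = 26472 frames; B is ahead of A.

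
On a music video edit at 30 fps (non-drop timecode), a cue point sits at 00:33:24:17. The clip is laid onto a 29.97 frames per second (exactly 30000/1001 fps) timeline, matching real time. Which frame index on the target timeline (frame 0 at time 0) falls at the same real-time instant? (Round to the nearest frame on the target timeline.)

frame 60077

Source frame index: (0×3600 + 33×60 + 24) × 30 + 17 = 60137.
Real time: 60137 / (30) = 60137/30 s.
Target frame: (60137/30) × (30000/1001) = 781000/13 ≈ 60076.923 → 60077.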